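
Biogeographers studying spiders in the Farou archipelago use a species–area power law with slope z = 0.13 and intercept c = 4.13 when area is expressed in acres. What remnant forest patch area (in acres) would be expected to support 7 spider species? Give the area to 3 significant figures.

7 = 4.13 × A^0.13  ⇒  A^0.13 = 7/4.13 = 1.695
ln A = ln(1.695) / 0.13 = 0.5276 / 0.13 = 4.0587
A = e^4.0587 ≈ 57.9 acres

57.9 acres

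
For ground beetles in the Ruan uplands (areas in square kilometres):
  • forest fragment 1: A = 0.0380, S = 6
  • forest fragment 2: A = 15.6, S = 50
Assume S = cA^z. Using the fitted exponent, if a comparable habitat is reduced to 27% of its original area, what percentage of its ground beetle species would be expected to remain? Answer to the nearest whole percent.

63%

z = ln(50/6) / ln(15.6/0.038) = 2.1203 / 6.0174 = 0.3524
S_new/S_old = (A_new/A_old)^z = 0.27^0.3524 = exp(0.3524 × -1.3093) = 0.6304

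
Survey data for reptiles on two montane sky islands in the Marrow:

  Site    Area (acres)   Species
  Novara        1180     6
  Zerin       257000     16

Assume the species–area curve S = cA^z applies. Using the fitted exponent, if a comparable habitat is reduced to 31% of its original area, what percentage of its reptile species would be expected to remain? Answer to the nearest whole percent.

z = ln(16/6) / ln(257000/1180) = 0.9808 / 5.3836 = 0.1822
S_new/S_old = (A_new/A_old)^z = 0.31^0.1822 = exp(0.1822 × -1.1712) = 0.8079

81%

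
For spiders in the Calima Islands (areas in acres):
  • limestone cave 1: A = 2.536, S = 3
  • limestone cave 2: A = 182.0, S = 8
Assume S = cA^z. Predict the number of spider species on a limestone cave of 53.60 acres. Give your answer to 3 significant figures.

6.04

z = ln(8/3) / ln(182/2.536) = 0.9808 / 4.2734 = 0.2295
c = 3 / 2.536^0.2295 = 3 / 1.238 = 2.423
S₃ = 2.423 × 53.6^0.2295 = 2.423 × 2.494 ≈ 6.043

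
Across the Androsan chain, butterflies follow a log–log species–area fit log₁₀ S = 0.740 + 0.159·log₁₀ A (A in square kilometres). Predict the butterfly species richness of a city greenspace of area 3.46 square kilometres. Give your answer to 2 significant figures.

6.7

S = 5.495 × 3.46^0.159
ln S = ln 5.495 + 0.159 × ln 3.46 = 1.7039 + 0.159 × 1.2413 = 1.9013
S = e^1.9013 ≈ 6.694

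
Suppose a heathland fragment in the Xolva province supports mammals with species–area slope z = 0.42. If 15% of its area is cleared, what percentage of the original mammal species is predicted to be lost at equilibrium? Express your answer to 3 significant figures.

S_new/S_old = (A_new/A_old)^z = 0.85^0.42
= exp(0.42 × ln 0.85) = exp(0.42 × -0.1625) = exp(-0.0683) ≈ 0.934
Fraction lost = 1 − 0.934 = 0.06598

6.60%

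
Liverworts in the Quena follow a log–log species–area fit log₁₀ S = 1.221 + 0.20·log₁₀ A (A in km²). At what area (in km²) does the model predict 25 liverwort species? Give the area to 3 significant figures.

7.67 km²

25 = 16.63 × A^0.2  ⇒  A^0.2 = 25/16.63 = 1.503
ln A = ln(1.503) / 0.2 = 0.4074 / 0.2 = 2.0371
A = e^2.0371 ≈ 7.668 km²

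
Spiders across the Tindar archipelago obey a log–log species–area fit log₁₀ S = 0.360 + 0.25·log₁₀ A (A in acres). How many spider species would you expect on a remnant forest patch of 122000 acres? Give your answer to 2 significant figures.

43

S = 2.291 × 122000^0.25 = 2.291 × 18.69 ≈ 42.81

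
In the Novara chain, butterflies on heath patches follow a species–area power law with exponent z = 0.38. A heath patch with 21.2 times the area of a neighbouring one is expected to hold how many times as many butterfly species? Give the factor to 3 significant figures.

S₂/S₁ = (A₂/A₁)^z = 21.2^0.38
ln(S₂/S₁) = 0.38 × ln 21.2 = 0.38 × 3.0540 = 1.1605
S₂/S₁ = e^1.1605 ≈ 3.192

3.19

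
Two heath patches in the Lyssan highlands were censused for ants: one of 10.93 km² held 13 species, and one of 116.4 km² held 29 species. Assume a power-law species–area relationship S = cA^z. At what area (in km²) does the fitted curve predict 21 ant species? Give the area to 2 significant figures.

z = ln(29/13) / ln(116.4/10.93) = 0.8023 / 2.3655 = 0.3392
c = 13 / 10.93^0.3392 = 13 / 2.251 = 5.776
A = (21/5.776)^(1/0.3392) ⇒ ln A = ln(3.635)/0.3392 = 3.8054
A = e^3.8054 ≈ 44.94 km²

45 km²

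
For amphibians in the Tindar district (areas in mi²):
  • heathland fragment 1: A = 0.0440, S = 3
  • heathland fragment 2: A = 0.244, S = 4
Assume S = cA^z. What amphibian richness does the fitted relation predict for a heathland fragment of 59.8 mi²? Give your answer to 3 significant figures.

10.1

z = ln(4/3) / ln(0.244/0.044) = 0.2877 / 1.7130 = 0.1679
c = 3 / 0.044^0.1679 = 3 / 0.5918 = 5.069
S₃ = 5.069 × 59.8^0.1679 = 5.069 × 1.988 ≈ 10.08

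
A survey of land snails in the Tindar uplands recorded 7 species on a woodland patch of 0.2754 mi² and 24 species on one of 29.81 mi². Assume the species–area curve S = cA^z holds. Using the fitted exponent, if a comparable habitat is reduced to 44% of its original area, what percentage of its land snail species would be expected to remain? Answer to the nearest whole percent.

81%

z = ln(24/7) / ln(29.81/0.2754) = 1.2321 / 4.6844 = 0.2630
S_new/S_old = (A_new/A_old)^z = 0.44^0.2630 = exp(0.2630 × -0.8210) = 0.8058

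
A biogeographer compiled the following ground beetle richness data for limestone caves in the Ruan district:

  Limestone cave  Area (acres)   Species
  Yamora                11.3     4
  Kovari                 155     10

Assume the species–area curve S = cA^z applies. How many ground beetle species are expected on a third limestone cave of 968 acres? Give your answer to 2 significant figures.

z = ln(10/4) / ln(155/11.3) = 0.9163 / 2.6186 = 0.3499
c = 4 / 11.3^0.3499 = 4 / 2.336 = 1.712
S₃ = 1.712 × 968^0.3499 = 1.712 × 11.09 ≈ 18.98

19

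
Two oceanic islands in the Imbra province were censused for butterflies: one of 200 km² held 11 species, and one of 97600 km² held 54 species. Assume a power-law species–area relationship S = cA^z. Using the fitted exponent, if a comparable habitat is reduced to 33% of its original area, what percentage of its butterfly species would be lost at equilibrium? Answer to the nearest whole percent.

25%

z = ln(54/11) / ln(97600/200) = 1.5911 / 6.1903 = 0.2570
S_new/S_old = (A_new/A_old)^z = 0.33^0.2570 = exp(0.2570 × -1.1087) = 0.752
Fraction lost = 1 − 0.752 = 0.248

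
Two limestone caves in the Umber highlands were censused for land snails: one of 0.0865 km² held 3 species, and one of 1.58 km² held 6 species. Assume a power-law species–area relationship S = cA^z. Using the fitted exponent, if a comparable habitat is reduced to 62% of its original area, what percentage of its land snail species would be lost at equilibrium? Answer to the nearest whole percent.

11%

z = ln(6/3) / ln(1.58/0.0865) = 0.6931 / 2.9050 = 0.2386
S_new/S_old = (A_new/A_old)^z = 0.62^0.2386 = exp(0.2386 × -0.4780) = 0.8922
Fraction lost = 1 − 0.8922 = 0.1078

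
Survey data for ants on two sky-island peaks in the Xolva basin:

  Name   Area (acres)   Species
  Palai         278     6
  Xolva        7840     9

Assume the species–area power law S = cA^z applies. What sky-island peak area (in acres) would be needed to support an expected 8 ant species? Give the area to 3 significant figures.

2970 acres

z = ln(9/6) / ln(7840/278) = 0.4055 / 3.3394 = 0.1214
c = 6 / 278^0.1214 = 6 / 1.98 = 3.03
A = (8/3.03)^(1/0.1214) ⇒ ln A = ln(2.641)/0.1214 = 7.9969
A = e^7.9969 ≈ 2972 acres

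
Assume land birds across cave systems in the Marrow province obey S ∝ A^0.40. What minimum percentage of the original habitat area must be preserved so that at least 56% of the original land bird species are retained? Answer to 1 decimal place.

23.5%

Need (A_new/A_old)^0.4 = 0.56, so A_new/A_old = 0.56^(1/0.4) = 0.56^2.5
ln(A_new/A_old) = ln 0.56 / 0.4 = -0.5798 / 0.4 = -1.4495
A_new/A_old = e^-1.4495 ≈ 0.2347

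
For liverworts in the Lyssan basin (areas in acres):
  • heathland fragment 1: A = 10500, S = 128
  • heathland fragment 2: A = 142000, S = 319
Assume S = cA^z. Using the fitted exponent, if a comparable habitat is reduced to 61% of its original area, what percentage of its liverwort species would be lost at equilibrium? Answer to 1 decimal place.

15.9%

z = ln(319/128) / ln(142000/10500) = 0.9132 / 2.6045 = 0.3506
S_new/S_old = (A_new/A_old)^z = 0.61^0.3506 = exp(0.3506 × -0.4943) = 0.8409
Fraction lost = 1 − 0.8409 = 0.1591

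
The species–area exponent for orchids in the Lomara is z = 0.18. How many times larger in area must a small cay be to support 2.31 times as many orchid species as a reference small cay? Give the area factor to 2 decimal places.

104.73

(A₂/A₁)^0.18 = 2.31, so A₂/A₁ = 2.31^(1/0.18) = 2.31^5.556
ln(A₂/A₁) = ln 2.31 / 0.18 = 0.8372 / 0.18 = 4.6514
A₂/A₁ = e^4.6514 ≈ 104.7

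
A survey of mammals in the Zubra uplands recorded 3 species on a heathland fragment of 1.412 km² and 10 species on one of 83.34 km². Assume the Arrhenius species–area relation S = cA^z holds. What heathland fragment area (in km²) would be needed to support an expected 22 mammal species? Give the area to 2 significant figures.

z = ln(10/3) / ln(83.34/1.412) = 1.2040 / 4.0779 = 0.2952
c = 3 / 1.412^0.2952 = 3 / 1.107 = 2.709
A = (22/2.709)^(1/0.2952) ⇒ ln A = ln(8.12)/0.2952 = 7.0935
A = e^7.0935 ≈ 1204 km²

1200 km²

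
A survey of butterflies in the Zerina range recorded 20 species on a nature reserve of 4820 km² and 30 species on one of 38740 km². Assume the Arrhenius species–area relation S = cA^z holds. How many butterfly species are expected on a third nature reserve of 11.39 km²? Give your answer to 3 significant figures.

6.17

z = ln(30/20) / ln(38740/4820) = 0.4055 / 2.0841 = 0.1946
c = 20 / 4820^0.1946 = 20 / 5.206 = 3.841
S₃ = 3.841 × 11.39^0.1946 = 3.841 × 1.605 ≈ 6.166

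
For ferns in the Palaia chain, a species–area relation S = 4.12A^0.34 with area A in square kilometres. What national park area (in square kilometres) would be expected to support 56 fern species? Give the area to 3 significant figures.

2150 square kilometres

56 = 4.12 × A^0.34  ⇒  A^0.34 = 56/4.12 = 13.59
ln A = ln(13.59) / 0.34 = 2.6095 / 0.34 = 7.6750
A = e^7.6750 ≈ 2154 square kilometres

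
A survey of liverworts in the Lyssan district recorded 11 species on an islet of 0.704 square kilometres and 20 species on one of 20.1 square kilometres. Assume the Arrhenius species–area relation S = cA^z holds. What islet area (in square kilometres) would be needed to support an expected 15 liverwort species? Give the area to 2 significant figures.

4.0 square kilometres

z = ln(20/11) / ln(20.1/0.704) = 0.5978 / 3.3517 = 0.1784
c = 11 / 0.704^0.1784 = 11 / 0.9393 = 11.71
A = (15/11.71)^(1/0.1784) ⇒ ln A = ln(1.281)/0.1784 = 1.3879
A = e^1.3879 ≈ 4.006 square kilometres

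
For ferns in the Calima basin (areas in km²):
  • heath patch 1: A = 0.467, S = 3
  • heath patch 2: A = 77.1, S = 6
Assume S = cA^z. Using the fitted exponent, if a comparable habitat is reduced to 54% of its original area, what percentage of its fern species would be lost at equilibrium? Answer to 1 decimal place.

z = ln(6/3) / ln(77.1/0.467) = 0.6931 / 5.1065 = 0.1357
S_new/S_old = (A_new/A_old)^z = 0.54^0.1357 = exp(0.1357 × -0.6162) = 0.9198
Fraction lost = 1 − 0.9198 = 0.08024

8.0%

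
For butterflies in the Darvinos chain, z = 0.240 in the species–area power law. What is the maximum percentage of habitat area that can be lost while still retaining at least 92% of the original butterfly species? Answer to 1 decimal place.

Need (A_new/A_old)^0.24 = 0.92, so A_new/A_old = 0.92^(1/0.24) = 0.92^4.167
ln(A_new/A_old) = ln 0.92 / 0.24 = -0.0834 / 0.24 = -0.3474
A_new/A_old = e^-0.3474 ≈ 0.7065
Fraction that can be lost = 1 − 0.7065 = 0.2935

29.3%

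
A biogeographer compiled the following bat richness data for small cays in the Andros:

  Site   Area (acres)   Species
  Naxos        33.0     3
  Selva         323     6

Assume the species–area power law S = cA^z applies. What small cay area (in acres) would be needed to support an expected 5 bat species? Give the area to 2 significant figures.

z = ln(6/3) / ln(323/33) = 0.6931 / 2.2811 = 0.3039
c = 3 / 33^0.3039 = 3 / 2.893 = 1.037
A = (5/1.037)^(1/0.3039) ⇒ ln A = ln(4.822)/0.3039 = 5.1776
A = e^5.1776 ≈ 177.3 acres

180 acres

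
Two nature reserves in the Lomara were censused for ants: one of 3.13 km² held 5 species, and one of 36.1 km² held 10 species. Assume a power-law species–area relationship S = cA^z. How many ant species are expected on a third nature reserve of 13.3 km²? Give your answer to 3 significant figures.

z = ln(10/5) / ln(36.1/3.13) = 0.6931 / 2.4453 = 0.2835
c = 5 / 3.13^0.2835 = 5 / 1.382 = 3.618
S₃ = 3.618 × 13.3^0.2835 = 3.618 × 2.082 ≈ 7.535

7.53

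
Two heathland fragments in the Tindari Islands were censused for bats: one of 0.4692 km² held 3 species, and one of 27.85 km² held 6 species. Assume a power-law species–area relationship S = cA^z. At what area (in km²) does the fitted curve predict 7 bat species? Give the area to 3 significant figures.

69.1 km²

z = ln(6/3) / ln(27.85/0.4692) = 0.6931 / 4.0836 = 0.1697
c = 3 / 0.4692^0.1697 = 3 / 0.8795 = 3.411
A = (7/3.411)^(1/0.1697) ⇒ ln A = ln(2.052)/0.1697 = 4.2350
A = e^4.2350 ≈ 69.06 km²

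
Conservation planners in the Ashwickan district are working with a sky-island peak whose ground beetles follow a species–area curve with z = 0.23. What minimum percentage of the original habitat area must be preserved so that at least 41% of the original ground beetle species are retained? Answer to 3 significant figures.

Need (A_new/A_old)^0.23 = 0.41, so A_new/A_old = 0.41^(1/0.23) = 0.41^4.348
ln(A_new/A_old) = ln 0.41 / 0.23 = -0.8916 / 0.23 = -3.8765
A_new/A_old = e^-3.8765 ≈ 0.02072

2.07%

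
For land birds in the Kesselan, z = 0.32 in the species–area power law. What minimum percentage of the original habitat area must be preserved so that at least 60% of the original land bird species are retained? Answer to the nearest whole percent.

Need (A_new/A_old)^0.32 = 0.6, so A_new/A_old = 0.6^(1/0.32) = 0.6^3.125
ln(A_new/A_old) = ln 0.6 / 0.32 = -0.5108 / 0.32 = -1.5963
A_new/A_old = e^-1.5963 ≈ 0.2026

20%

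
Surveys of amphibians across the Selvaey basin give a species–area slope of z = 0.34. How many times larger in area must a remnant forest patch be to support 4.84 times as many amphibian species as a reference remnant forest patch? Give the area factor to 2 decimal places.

103.34

(A₂/A₁)^0.34 = 4.84, so A₂/A₁ = 4.84^(1/0.34) = 4.84^2.941
ln(A₂/A₁) = ln 4.84 / 0.34 = 1.5769 / 0.34 = 4.6380
A₂/A₁ = e^4.6380 ≈ 103.3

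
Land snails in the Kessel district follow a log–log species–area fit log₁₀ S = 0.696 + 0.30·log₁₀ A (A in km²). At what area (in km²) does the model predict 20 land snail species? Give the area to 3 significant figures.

104 km²

20 = 4.966 × A^0.3  ⇒  A^0.3 = 20/4.966 = 4.027
ln A = ln(4.027) / 0.3 = 1.3931 / 0.3 = 4.6438
A = e^4.6438 ≈ 103.9 km²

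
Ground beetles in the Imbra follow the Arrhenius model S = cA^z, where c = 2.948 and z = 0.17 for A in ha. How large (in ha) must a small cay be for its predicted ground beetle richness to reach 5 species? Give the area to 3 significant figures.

22.4 ha

5 = 2.948 × A^0.17  ⇒  A^0.17 = 5/2.948 = 1.696
ln A = ln(1.696) / 0.17 = 0.5283 / 0.17 = 3.1077
A = e^3.1077 ≈ 22.37 ha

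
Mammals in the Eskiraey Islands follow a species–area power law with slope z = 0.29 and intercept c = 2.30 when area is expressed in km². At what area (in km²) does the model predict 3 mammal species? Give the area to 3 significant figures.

3 = 2.3 × A^0.29  ⇒  A^0.29 = 3/2.3 = 1.304
ln A = ln(1.304) / 0.29 = 0.2657 / 0.29 = 0.9162
A = e^0.9162 ≈ 2.5 km²

2.50 km²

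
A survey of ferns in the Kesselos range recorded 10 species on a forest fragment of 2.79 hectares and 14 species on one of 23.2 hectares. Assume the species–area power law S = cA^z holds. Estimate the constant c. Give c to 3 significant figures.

8.50

z = ln(S₂/S₁) / ln(A₂/A₁) = ln(14/10) / ln(23.2/2.79) = 0.3365 / 2.1181 = 0.1589
c = S₁ / A₁^z = 10 / 2.79^0.1589 = 10 / 1.177 = 8.496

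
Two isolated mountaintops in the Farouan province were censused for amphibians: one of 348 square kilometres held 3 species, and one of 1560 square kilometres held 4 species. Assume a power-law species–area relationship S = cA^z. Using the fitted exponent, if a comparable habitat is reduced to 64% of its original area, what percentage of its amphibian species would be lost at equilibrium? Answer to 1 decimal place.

8.2%

z = ln(4/3) / ln(1560/348) = 0.2877 / 1.5002 = 0.1918
S_new/S_old = (A_new/A_old)^z = 0.64^0.1918 = exp(0.1918 × -0.4463) = 0.918
Fraction lost = 1 − 0.918 = 0.08202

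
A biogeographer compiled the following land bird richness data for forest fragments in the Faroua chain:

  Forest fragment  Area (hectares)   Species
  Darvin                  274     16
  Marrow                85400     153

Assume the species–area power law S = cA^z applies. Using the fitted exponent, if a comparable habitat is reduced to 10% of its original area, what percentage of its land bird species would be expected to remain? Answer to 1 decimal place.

z = ln(153/16) / ln(85400/274) = 2.2578 / 5.7420 = 0.3932
S_new/S_old = (A_new/A_old)^z = 0.1^0.3932 = exp(0.3932 × -2.3026) = 0.4044

40.4%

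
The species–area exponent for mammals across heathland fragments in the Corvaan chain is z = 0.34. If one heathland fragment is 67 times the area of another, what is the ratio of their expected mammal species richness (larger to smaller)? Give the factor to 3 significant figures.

S₂/S₁ = (A₂/A₁)^z = 67^0.34
ln(S₂/S₁) = 0.34 × ln 67 = 0.34 × 4.2047 = 1.4296
S₂/S₁ = e^1.4296 ≈ 4.177

4.18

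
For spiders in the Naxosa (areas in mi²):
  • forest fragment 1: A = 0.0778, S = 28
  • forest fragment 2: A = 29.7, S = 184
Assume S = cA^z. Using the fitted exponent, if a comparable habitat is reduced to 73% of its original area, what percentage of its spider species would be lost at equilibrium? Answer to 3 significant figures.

z = ln(184/28) / ln(29.7/0.0778) = 1.8827 / 5.9448 = 0.3167
S_new/S_old = (A_new/A_old)^z = 0.73^0.3167 = exp(0.3167 × -0.3147) = 0.9051
Fraction lost = 1 − 0.9051 = 0.09486

9.49%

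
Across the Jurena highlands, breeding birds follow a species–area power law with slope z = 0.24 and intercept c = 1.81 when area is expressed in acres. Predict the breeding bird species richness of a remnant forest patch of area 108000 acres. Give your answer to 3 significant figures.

29.2

S = 1.81 × 108000^0.24 = 1.81 × 16.14 ≈ 29.22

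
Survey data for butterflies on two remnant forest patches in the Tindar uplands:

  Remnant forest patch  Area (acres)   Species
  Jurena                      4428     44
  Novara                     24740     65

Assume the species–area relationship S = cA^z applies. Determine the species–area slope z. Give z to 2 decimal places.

Taking logs: ln S = ln c + z ln A, so z = (ln S₂ − ln S₁)/(ln A₂ − ln A₁).
z = ln(65/44) / ln(24740/4428) = ln(1.477) / ln(5.587) = 0.3902 / 1.7205 = 0.2268

0.23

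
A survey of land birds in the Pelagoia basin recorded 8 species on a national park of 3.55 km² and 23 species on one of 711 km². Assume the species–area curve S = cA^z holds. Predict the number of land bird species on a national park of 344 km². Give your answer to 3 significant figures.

19.9

z = ln(23/8) / ln(711/3.55) = 1.0561 / 5.2997 = 0.1993
c = 8 / 3.55^0.1993 = 8 / 1.287 = 6.215
S₃ = 6.215 × 344^0.1993 = 6.215 × 3.202 ≈ 19.9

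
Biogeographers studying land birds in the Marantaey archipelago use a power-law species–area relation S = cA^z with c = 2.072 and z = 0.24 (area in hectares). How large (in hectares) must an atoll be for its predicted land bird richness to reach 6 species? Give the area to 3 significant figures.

6 = 2.072 × A^0.24  ⇒  A^0.24 = 6/2.072 = 2.896
ln A = ln(2.896) / 0.24 = 1.0632 / 0.24 = 4.4302
A = e^4.4302 ≈ 83.95 hectares

83.9 hectares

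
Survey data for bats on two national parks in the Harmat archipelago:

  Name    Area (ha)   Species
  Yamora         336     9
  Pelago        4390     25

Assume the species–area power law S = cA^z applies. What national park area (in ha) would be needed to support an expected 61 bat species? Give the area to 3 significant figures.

z = ln(25/9) / ln(4390/336) = 1.0217 / 2.5700 = 0.3975
c = 9 / 336^0.3975 = 9 / 10.1 = 0.8911
A = (61/0.8911)^(1/0.3975) ⇒ ln A = ln(68.45)/0.3975 = 10.6309
A = e^10.6309 ≈ 41395 ha

41400 ha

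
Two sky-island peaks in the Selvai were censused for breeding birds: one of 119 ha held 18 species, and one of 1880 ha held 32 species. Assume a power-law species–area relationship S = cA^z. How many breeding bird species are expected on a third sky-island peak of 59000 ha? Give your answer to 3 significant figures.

65.6

z = ln(32/18) / ln(1880/119) = 0.5754 / 2.7599 = 0.2085
c = 18 / 119^0.2085 = 18 / 2.708 = 6.646
S₃ = 6.646 × 59000^0.2085 = 6.646 × 9.876 ≈ 65.64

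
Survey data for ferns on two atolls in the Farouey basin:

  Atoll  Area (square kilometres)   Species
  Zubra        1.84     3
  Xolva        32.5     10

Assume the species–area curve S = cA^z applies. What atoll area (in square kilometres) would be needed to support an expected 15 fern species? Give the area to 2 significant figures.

85 square kilometres

z = ln(10/3) / ln(32.5/1.84) = 1.2040 / 2.8715 = 0.4193
c = 3 / 1.84^0.4193 = 3 / 1.291 = 2.323
A = (15/2.323)^(1/0.4193) ⇒ ln A = ln(6.457)/0.4193 = 4.4483
A = e^4.4483 ≈ 85.48 square kilometres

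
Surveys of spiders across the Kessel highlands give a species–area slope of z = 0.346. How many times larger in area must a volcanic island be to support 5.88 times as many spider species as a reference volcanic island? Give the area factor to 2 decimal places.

167.35

(A₂/A₁)^0.346 = 5.88, so A₂/A₁ = 5.88^(1/0.346) = 5.88^2.89
ln(A₂/A₁) = ln 5.88 / 0.346 = 1.7716 / 0.346 = 5.1201
A₂/A₁ = e^5.1201 ≈ 167.4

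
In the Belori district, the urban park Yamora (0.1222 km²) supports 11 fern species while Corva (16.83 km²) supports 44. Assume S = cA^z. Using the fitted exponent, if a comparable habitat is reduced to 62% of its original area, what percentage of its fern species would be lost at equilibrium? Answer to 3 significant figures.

12.6%

z = ln(44/11) / ln(16.83/0.1222) = 1.3863 / 4.9253 = 0.2815
S_new/S_old = (A_new/A_old)^z = 0.62^0.2815 = exp(0.2815 × -0.4780) = 0.8741
Fraction lost = 1 − 0.8741 = 0.1259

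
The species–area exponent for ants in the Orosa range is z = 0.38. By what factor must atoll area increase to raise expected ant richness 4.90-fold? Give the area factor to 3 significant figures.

65.5

(A₂/A₁)^0.38 = 4.9, so A₂/A₁ = 4.9^(1/0.38) = 4.9^2.632
ln(A₂/A₁) = ln 4.9 / 0.38 = 1.5892 / 0.38 = 4.1822
A₂/A₁ = e^4.1822 ≈ 65.51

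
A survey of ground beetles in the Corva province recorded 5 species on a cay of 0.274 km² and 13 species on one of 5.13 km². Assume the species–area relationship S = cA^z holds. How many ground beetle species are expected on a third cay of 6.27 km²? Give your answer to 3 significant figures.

z = ln(13/5) / ln(5.13/0.274) = 0.9555 / 2.9297 = 0.3261
c = 5 / 0.274^0.3261 = 5 / 0.6556 = 7.627
S₃ = 7.627 × 6.27^0.3261 = 7.627 × 1.82 ≈ 13.88

13.9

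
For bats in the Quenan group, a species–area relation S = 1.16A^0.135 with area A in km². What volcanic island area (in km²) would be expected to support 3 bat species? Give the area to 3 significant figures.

1140 km²

3 = 1.16 × A^0.135  ⇒  A^0.135 = 3/1.16 = 2.586
ln A = ln(2.586) / 0.135 = 0.9502 / 0.135 = 7.0385
A = e^7.0385 ≈ 1140 km²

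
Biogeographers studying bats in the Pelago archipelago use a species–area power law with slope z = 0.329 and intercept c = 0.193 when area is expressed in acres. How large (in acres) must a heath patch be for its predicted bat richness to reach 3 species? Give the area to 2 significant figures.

3 = 0.193 × A^0.329  ⇒  A^0.329 = 3/0.193 = 15.54
ln A = ln(15.54) / 0.329 = 2.7437 / 0.329 = 8.3394
A = e^8.3394 ≈ 4186 acres

4200 acres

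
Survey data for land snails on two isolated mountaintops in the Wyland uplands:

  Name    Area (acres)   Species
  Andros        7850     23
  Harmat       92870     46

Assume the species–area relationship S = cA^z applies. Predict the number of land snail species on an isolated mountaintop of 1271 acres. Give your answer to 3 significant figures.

13.8

z = ln(46/23) / ln(92870/7850) = 0.6931 / 2.4707 = 0.2805
c = 23 / 7850^0.2805 = 23 / 12.38 = 1.858
S₃ = 1.858 × 1271^0.2805 = 1.858 × 7.428 ≈ 13.8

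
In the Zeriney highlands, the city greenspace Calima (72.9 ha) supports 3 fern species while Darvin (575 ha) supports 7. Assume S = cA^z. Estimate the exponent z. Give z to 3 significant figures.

Taking logs: ln S = ln c + z ln A, so z = (ln S₂ − ln S₁)/(ln A₂ − ln A₁).
z = ln(7/3) / ln(575/72.9) = ln(2.333) / ln(7.888) = 0.8473 / 2.0653 = 0.4103

0.410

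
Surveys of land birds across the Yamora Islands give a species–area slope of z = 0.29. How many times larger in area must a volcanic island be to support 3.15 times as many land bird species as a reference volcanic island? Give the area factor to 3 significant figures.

52.3

(A₂/A₁)^0.29 = 3.15, so A₂/A₁ = 3.15^(1/0.29) = 3.15^3.448
ln(A₂/A₁) = ln 3.15 / 0.29 = 1.1474 / 0.29 = 3.9566
A₂/A₁ = e^3.9566 ≈ 52.28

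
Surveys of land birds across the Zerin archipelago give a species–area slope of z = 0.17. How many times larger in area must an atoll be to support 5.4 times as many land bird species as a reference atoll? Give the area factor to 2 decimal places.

(A₂/A₁)^0.17 = 5.4, so A₂/A₁ = 5.4^(1/0.17) = 5.4^5.882
ln(A₂/A₁) = ln 5.4 / 0.17 = 1.6864 / 0.17 = 9.9200
A₂/A₁ = e^9.9200 ≈ 20333

20332.87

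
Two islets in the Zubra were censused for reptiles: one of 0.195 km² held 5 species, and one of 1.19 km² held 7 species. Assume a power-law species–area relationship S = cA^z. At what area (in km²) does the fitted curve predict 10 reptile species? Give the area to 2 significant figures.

z = ln(7/5) / ln(1.19/0.195) = 0.3365 / 1.8087 = 0.1860
c = 5 / 0.195^0.1860 = 5 / 0.7378 = 6.777
A = (10/6.777)^(1/0.1860) ⇒ ln A = ln(1.476)/0.1860 = 2.0913
A = e^2.0913 ≈ 8.095 km²

8.1 km²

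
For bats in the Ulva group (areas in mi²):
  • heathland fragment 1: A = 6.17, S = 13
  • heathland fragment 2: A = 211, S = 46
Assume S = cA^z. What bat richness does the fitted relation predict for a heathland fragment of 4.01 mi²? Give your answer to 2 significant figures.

z = ln(46/13) / ln(211/6.17) = 1.2637 / 3.5322 = 0.3578
c = 13 / 6.17^0.3578 = 13 / 1.918 = 6.78
S₃ = 6.78 × 4.01^0.3578 = 6.78 × 1.644 ≈ 11.14

11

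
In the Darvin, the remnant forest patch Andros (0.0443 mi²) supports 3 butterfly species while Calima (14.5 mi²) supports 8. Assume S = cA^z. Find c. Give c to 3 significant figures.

z = ln(S₂/S₁) / ln(A₂/A₁) = ln(8/3) / ln(14.5/0.0443) = 0.9808 / 5.7909 = 0.1694
c = S₁ / A₁^z = 3 / 0.0443^0.1694 = 3 / 0.5898 = 5.086

5.09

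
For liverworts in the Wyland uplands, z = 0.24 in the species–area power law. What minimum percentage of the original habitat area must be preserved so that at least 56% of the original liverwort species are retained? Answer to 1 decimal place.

8.9%

Need (A_new/A_old)^0.24 = 0.56, so A_new/A_old = 0.56^(1/0.24) = 0.56^4.167
ln(A_new/A_old) = ln 0.56 / 0.24 = -0.5798 / 0.24 = -2.4159
A_new/A_old = e^-2.4159 ≈ 0.08929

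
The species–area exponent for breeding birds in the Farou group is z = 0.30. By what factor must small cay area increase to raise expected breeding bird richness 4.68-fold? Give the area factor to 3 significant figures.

(A₂/A₁)^0.3 = 4.68, so A₂/A₁ = 4.68^(1/0.3) = 4.68^3.333
ln(A₂/A₁) = ln 4.68 / 0.3 = 1.5433 / 0.3 = 5.1443
A₂/A₁ = e^5.1443 ≈ 171.5

171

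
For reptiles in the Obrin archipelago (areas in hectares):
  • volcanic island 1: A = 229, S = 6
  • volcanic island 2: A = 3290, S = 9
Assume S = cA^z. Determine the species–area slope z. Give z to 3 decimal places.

Taking logs: ln S = ln c + z ln A, so z = (ln S₂ − ln S₁)/(ln A₂ − ln A₁).
z = ln(9/6) / ln(3290/229) = ln(1.5) / ln(14.37) = 0.4055 / 2.6649 = 0.1521

0.152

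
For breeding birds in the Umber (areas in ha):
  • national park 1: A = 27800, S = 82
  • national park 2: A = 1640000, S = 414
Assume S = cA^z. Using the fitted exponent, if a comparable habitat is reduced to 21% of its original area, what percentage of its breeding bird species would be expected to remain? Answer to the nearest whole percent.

54%

z = ln(414/82) / ln(1640000/27800) = 1.6191 / 4.0774 = 0.3971
S_new/S_old = (A_new/A_old)^z = 0.21^0.3971 = exp(0.3971 × -1.5606) = 0.5381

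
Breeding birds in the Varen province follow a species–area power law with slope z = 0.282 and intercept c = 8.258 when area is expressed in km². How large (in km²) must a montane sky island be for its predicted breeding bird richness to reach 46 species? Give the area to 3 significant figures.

442 km²

46 = 8.258 × A^0.282  ⇒  A^0.282 = 46/8.258 = 5.57
ln A = ln(5.57) / 0.282 = 1.7175 / 0.282 = 6.0903
A = e^6.0903 ≈ 441.5 km²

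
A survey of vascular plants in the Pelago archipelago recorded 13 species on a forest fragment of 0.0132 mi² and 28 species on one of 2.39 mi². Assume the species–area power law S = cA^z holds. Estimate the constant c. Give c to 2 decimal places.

24.62

z = ln(S₂/S₁) / ln(A₂/A₁) = ln(28/13) / ln(2.39/0.0132) = 0.7673 / 5.1988 = 0.1476
c = S₁ / A₁^z = 13 / 0.0132^0.1476 = 13 / 0.528 = 24.62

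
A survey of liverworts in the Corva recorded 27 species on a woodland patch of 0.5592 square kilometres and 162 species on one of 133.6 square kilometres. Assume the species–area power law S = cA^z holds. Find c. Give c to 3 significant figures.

32.7

z = ln(S₂/S₁) / ln(A₂/A₁) = ln(162/27) / ln(133.6/0.5592) = 1.7918 / 5.4761 = 0.3272
c = S₁ / A₁^z = 27 / 0.5592^0.3272 = 27 / 0.8268 = 32.66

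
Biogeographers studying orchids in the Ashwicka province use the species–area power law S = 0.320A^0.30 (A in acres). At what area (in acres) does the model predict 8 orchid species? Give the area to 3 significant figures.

8 = 0.32 × A^0.3  ⇒  A^0.3 = 8/0.32 = 25
ln A = ln(25) / 0.3 = 3.2189 / 0.3 = 10.7296
A = e^10.7296 ≈ 45688 acres

45700 acres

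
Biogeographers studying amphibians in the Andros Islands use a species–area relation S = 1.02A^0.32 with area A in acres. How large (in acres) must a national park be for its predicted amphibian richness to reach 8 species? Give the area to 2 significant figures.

620 acres

8 = 1.02 × A^0.32  ⇒  A^0.32 = 8/1.02 = 7.843
ln A = ln(7.843) / 0.32 = 2.0596 / 0.32 = 6.4364
A = e^6.4364 ≈ 624.1 acres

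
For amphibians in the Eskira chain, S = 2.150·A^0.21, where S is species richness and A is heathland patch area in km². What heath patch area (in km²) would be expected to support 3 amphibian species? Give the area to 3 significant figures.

3 = 2.15 × A^0.21  ⇒  A^0.21 = 3/2.15 = 1.395
ln A = ln(1.395) / 0.21 = 0.3331 / 0.21 = 1.5864
A = e^1.5864 ≈ 4.886 km²

4.89 km²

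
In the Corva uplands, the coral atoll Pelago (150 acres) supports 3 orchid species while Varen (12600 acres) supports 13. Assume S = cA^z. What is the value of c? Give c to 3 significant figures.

0.571

z = ln(S₂/S₁) / ln(A₂/A₁) = ln(13/3) / ln(12600/150) = 1.4663 / 4.4308 = 0.3309
c = S₁ / A₁^z = 3 / 150^0.3309 = 3 / 5.25 = 0.5714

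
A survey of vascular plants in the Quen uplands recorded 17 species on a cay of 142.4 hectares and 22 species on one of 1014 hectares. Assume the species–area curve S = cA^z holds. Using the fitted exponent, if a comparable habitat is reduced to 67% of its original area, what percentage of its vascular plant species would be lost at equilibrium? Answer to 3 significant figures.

5.12%

z = ln(22/17) / ln(1014/142.4) = 0.2578 / 1.9630 = 0.1313
S_new/S_old = (A_new/A_old)^z = 0.67^0.1313 = exp(0.1313 × -0.4005) = 0.9488
Fraction lost = 1 − 0.9488 = 0.05124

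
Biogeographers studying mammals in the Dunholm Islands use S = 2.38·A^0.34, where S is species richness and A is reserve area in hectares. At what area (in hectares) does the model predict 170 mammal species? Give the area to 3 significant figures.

170 = 2.38 × A^0.34  ⇒  A^0.34 = 170/2.38 = 71.43
ln A = ln(71.43) / 0.34 = 4.2687 / 0.34 = 12.5550
A = e^12.5550 ≈ 283508 hectares

284000 hectares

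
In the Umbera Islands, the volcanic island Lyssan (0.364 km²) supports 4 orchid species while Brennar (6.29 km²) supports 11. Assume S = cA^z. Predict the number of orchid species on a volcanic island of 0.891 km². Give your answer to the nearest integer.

z = ln(11/4) / ln(6.29/0.364) = 1.0116 / 2.8496 = 0.3550
c = 4 / 0.364^0.3550 = 4 / 0.6985 = 5.726
S₃ = 5.726 × 0.891^0.3550 = 5.726 × 0.9599 ≈ 5.496

5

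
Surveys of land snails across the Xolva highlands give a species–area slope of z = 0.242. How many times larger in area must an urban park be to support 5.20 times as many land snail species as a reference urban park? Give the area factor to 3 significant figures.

909

(A₂/A₁)^0.242 = 5.2, so A₂/A₁ = 5.2^(1/0.242) = 5.2^4.132
ln(A₂/A₁) = ln 5.2 / 0.242 = 1.6487 / 0.242 = 6.8126
A₂/A₁ = e^6.8126 ≈ 909.3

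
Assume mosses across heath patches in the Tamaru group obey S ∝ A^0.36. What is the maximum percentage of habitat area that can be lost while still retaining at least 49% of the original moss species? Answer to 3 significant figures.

86.2%

Need (A_new/A_old)^0.36 = 0.49, so A_new/A_old = 0.49^(1/0.36) = 0.49^2.778
ln(A_new/A_old) = ln 0.49 / 0.36 = -0.7133 / 0.36 = -1.9815
A_new/A_old = e^-1.9815 ≈ 0.1379
Fraction that can be lost = 1 − 0.1379 = 0.8621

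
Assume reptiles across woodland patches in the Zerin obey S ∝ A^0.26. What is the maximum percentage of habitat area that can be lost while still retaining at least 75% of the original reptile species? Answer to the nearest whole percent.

67%

Need (A_new/A_old)^0.26 = 0.75, so A_new/A_old = 0.75^(1/0.26) = 0.75^3.846
ln(A_new/A_old) = ln 0.75 / 0.26 = -0.2877 / 0.26 = -1.1065
A_new/A_old = e^-1.1065 ≈ 0.3307
Fraction that can be lost = 1 − 0.3307 = 0.6693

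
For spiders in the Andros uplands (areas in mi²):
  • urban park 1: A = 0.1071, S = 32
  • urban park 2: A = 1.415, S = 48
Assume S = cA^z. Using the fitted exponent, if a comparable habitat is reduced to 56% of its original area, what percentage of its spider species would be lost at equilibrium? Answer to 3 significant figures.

8.71%

z = ln(48/32) / ln(1.415/0.1071) = 0.4055 / 2.5811 = 0.1571
S_new/S_old = (A_new/A_old)^z = 0.56^0.1571 = exp(0.1571 × -0.5798) = 0.9129
Fraction lost = 1 − 0.9129 = 0.08706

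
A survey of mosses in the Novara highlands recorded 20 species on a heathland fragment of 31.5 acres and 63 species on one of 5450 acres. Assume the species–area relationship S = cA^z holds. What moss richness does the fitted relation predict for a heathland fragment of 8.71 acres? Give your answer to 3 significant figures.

15.0

z = ln(63/20) / ln(5450/31.5) = 1.1474 / 5.1534 = 0.2227
c = 20 / 31.5^0.2227 = 20 / 2.156 = 9.277
S₃ = 9.277 × 8.71^0.2227 = 9.277 × 1.619 ≈ 15.02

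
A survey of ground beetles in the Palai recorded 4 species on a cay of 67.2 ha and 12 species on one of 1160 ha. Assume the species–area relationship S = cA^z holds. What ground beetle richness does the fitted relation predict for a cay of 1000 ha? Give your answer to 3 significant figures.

z = ln(12/4) / ln(1160/67.2) = 1.0986 / 2.8485 = 0.3857
c = 4 / 67.2^0.3857 = 4 / 5.067 = 0.7894
S₃ = 0.7894 × 1000^0.3857 = 0.7894 × 14.36 ≈ 11.33

11.3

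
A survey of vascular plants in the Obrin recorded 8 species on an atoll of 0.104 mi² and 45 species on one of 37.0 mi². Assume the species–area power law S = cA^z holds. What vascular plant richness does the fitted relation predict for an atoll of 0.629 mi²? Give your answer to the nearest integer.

14

z = ln(45/8) / ln(37/0.104) = 1.7272 / 5.8743 = 0.2940
c = 8 / 0.104^0.2940 = 8 / 0.514 = 15.56
S₃ = 15.56 × 0.629^0.2940 = 15.56 × 0.8726 ≈ 13.58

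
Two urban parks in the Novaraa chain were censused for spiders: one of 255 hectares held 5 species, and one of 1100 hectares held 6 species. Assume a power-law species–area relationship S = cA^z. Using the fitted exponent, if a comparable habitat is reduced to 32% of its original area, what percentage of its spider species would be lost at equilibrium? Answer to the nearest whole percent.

z = ln(6/5) / ln(1100/255) = 0.1823 / 1.4618 = 0.1247
S_new/S_old = (A_new/A_old)^z = 0.32^0.1247 = exp(0.1247 × -1.1394) = 0.8675
Fraction lost = 1 − 0.8675 = 0.1325

13%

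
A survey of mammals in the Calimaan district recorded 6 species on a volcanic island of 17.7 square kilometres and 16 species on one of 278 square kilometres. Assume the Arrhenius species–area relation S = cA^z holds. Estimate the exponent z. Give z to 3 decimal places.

Taking logs: ln S = ln c + z ln A, so z = (ln S₂ − ln S₁)/(ln A₂ − ln A₁).
z = ln(16/6) / ln(278/17.7) = ln(2.667) / ln(15.71) = 0.9808 / 2.7541 = 0.3561

0.356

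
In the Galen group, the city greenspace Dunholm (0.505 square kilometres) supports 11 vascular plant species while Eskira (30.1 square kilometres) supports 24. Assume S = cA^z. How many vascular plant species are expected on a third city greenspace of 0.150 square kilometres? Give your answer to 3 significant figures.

z = ln(24/11) / ln(30.1/0.505) = 0.7802 / 4.0877 = 0.1909
c = 11 / 0.505^0.1909 = 11 / 0.8778 = 12.53
S₃ = 12.53 × 0.15^0.1909 = 12.53 × 0.6962 ≈ 8.725

8.73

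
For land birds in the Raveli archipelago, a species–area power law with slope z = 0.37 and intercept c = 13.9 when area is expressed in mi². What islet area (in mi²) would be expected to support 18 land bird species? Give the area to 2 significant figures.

2.0 mi²

18 = 13.9 × A^0.37  ⇒  A^0.37 = 18/13.9 = 1.295
ln A = ln(1.295) / 0.37 = 0.2585 / 0.37 = 0.6986
A = e^0.6986 ≈ 2.011 mi²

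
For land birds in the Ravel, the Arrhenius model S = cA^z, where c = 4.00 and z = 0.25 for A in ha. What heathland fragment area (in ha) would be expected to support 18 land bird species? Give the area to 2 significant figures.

410 ha

18 = 4 × A^0.25  ⇒  A^0.25 = 18/4 = 4.5
ln A = ln(4.5) / 0.25 = 1.5041 / 0.25 = 6.0163
A = e^6.0163 ≈ 410.1 ha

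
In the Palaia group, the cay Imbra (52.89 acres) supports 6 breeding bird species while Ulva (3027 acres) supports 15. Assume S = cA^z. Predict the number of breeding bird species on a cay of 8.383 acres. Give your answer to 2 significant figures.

4.0

z = ln(15/6) / ln(3027/52.89) = 0.9163 / 4.0471 = 0.2264
c = 6 / 52.89^0.2264 = 6 / 2.456 = 2.443
S₃ = 2.443 × 8.383^0.2264 = 2.443 × 1.618 ≈ 3.954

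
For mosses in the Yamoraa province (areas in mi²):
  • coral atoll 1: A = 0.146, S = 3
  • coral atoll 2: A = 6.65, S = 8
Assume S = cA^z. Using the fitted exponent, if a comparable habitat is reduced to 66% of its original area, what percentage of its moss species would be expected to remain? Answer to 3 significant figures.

89.9%

z = ln(8/3) / ln(6.65/0.146) = 0.9808 / 3.8188 = 0.2568
S_new/S_old = (A_new/A_old)^z = 0.66^0.2568 = exp(0.2568 × -0.4155) = 0.8988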